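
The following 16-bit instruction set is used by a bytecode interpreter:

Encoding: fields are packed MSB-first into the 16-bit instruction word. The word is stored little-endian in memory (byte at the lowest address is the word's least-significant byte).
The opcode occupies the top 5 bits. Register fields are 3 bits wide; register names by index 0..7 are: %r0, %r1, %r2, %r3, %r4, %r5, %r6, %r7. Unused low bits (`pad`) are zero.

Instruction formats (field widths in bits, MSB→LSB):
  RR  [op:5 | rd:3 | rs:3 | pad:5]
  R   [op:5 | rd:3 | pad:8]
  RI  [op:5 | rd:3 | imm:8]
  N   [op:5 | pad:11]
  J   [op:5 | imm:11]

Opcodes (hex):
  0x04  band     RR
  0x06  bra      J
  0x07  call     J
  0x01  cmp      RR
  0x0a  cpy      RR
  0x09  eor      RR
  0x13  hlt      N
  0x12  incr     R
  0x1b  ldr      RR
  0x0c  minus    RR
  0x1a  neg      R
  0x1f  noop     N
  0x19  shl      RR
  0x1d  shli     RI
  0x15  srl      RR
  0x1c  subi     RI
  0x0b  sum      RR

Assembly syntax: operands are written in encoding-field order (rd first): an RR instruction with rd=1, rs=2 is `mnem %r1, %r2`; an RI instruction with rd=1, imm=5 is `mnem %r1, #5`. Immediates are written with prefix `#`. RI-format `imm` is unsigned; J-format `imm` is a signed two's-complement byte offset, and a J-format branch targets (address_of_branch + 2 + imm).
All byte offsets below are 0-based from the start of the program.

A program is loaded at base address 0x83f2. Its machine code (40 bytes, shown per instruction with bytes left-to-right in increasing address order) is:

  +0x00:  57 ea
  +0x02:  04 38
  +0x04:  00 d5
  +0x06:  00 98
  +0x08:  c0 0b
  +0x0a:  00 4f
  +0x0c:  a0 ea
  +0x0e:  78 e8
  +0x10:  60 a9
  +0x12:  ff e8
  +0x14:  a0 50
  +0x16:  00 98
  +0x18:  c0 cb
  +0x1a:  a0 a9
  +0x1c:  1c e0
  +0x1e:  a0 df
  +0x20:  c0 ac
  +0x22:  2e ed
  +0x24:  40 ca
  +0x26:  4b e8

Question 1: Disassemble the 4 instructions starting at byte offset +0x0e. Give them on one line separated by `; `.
[0e] 78 e8 → 0xe878
  opcode bits[15:11]=0x1d: shli/RI
  rd: (w>>8)&0x7=0x0 → %r0
  imm: (w>>0)&0xff=0x78 → #120
[10] 60 a9 → 0xa960
  opcode bits[15:11]=0x15: srl/RR
  rd: (w>>8)&0x7=0x1 → %r1
  rs: (w>>5)&0x7=0x3 → %r3
[12] ff e8 → 0xe8ff
  opcode bits[15:11]=0x1d: shli/RI
  rd: (w>>8)&0x7=0x0 → %r0
  imm: (w>>0)&0xff=0xff → #255
[14] a0 50 → 0x50a0
  opcode bits[15:11]=0xa: cpy/RR
  rd: (w>>8)&0x7=0x0 → %r0
  rs: (w>>5)&0x7=0x5 → %r5

shli %r0, #120; srl %r1, %r3; shli %r0, #255; cpy %r0, %r5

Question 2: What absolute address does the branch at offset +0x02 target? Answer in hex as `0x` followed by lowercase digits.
0x83fa

[02] 04 38 → 0x3804
  opcode bits[15:11]=0x7: call/J
  imm: (w>>0)&0x7ff=0x4 → #4
  target = base 0x83f2 + off 0x02 + 2 + imm 4 = 0x83fa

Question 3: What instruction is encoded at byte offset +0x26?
[26] 4b e8 → 0xe84b
  op=0xe84b>>11=0x1d ⇒ shli (RI)
  [10:8] rd=0 = %r0
  [7:0] imm=75 = #75

shli %r0, #75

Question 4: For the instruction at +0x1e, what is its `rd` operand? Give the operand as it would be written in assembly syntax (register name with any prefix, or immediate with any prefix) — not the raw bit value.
%r7

[1e] a0 df → 0xdfa0
  op=0xdfa0>>11=0x1b ⇒ ldr (RR)
  rd: (w>>8)&0x7=0x7 → %r7
  rs: (w>>5)&0x7=0x5 → %r5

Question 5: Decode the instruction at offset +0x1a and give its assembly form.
srl %r1, %r5

off 0x1a: read a0 a9 as little → 0xa9a0
  opcode bits[15:11]=0x15: srl/RR
  rd@[10:8]=0x1 ⇒ %r1
  rs@[7:5]=0x5 ⇒ %r5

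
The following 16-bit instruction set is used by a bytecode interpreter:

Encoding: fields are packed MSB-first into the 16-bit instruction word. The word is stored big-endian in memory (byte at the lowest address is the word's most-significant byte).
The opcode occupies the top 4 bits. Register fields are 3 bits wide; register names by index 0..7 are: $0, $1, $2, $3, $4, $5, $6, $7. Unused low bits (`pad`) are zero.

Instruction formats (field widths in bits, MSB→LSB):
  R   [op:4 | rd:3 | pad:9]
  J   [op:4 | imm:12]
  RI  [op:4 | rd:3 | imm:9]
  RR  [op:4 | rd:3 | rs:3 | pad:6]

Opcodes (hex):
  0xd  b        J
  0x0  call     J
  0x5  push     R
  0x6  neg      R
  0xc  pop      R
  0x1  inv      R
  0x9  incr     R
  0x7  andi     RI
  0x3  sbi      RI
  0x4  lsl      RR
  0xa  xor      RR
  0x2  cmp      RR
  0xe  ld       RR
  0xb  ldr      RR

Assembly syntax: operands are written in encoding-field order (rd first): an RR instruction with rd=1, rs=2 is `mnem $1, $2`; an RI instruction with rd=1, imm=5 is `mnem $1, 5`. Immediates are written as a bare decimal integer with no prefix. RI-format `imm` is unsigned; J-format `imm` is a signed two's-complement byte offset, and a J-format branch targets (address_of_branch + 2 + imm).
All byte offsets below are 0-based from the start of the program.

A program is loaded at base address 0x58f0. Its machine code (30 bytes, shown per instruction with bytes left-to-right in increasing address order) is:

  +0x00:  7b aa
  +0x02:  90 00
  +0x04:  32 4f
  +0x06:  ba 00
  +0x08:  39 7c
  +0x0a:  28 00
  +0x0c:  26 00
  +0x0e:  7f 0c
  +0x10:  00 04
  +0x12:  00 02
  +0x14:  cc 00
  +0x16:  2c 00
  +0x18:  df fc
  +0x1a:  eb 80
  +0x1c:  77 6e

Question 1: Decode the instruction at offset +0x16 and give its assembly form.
cmp $6, $0

+0x16: 2c 00 ⇒ word 0x2c00 (big)
  top 4b → 0x2 → cmp [RR]
  rd: (w>>9)&0x7=0x6 → $6
  rs: (w>>6)&0x7=0x0 → $0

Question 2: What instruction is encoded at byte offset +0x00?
andi $5, 426

@+00  big-endian(7b aa) = 0x7baa
  opcode bits[15:12]=0x7: andi/RI
  rd: (w>>9)&0x7=0x5 → $5
  imm: (w>>0)&0x1ff=0x1aa → 426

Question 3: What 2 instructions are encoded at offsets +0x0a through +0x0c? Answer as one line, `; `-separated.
off 0x0a: read 28 00 as big → 0x2800
  opcode bits[15:12]=0x2: cmp/RR
  rd: (w>>9)&0x7=0x4 → $4
  rs: (w>>6)&0x7=0x0 → $0
off 0x0c: read 26 00 as big → 0x2600
  opcode bits[15:12]=0x2: cmp/RR
  rd: (w>>9)&0x7=0x3 → $3
  rs: (w>>6)&0x7=0x0 → $0

cmp $4, $0; cmp $3, $0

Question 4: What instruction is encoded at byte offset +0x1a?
ld $5, $6

off 0x1a: read eb 80 as big → 0xeb80
  top 4b → 0xe → ld [RR]
  rd: (w>>9)&0x7=0x5 → $5
  rs: (w>>6)&0x7=0x6 → $6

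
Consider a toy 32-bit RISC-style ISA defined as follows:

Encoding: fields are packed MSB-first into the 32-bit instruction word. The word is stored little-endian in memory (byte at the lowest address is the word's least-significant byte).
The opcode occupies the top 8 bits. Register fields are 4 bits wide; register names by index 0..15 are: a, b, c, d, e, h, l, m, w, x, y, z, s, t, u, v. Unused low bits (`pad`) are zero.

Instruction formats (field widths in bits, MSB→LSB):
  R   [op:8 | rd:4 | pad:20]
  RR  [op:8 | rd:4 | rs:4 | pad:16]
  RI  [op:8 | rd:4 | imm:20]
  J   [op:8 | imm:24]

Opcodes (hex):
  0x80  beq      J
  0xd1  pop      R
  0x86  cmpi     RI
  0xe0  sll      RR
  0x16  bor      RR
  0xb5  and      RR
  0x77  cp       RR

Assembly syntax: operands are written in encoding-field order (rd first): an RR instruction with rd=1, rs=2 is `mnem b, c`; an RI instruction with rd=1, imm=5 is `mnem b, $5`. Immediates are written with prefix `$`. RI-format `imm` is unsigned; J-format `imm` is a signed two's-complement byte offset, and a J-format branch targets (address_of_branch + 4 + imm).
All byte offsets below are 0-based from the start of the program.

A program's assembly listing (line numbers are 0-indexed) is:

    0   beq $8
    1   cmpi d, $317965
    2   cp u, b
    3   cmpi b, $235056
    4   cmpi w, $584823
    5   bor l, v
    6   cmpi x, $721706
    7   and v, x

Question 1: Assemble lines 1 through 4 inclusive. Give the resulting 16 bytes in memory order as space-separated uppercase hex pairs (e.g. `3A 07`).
line 1 (cmpi): pack op=0x86:8|rd=3:4|imm=317965:20 = 0x8634da0d; little→ 0d da 34 86
line 2 (cp): pack op=0x77:8|rd=14:4|rs=1:4|pad=0:16 = 0x77e10000; little→ 00 00 e1 77
line 3 (cmpi): pack op=0x86:8|rd=1:4|imm=235056:20 = 0x86139630; little→ 30 96 13 86
line 4 (cmpi): pack op=0x86:8|rd=8:4|imm=584823:20 = 0x8688ec77; little→ 77 ec 88 86

0D DA 34 86 00 00 E1 77 30 96 13 86 77 EC 88 86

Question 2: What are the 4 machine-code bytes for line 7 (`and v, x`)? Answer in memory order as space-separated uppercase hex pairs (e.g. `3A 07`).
line 7 (and): pack op=0xb5:8|rd=15:4|rs=9:4|pad=0:16 = 0xb5f90000; little→ 00 00 f9 b5

00 00 F9 B5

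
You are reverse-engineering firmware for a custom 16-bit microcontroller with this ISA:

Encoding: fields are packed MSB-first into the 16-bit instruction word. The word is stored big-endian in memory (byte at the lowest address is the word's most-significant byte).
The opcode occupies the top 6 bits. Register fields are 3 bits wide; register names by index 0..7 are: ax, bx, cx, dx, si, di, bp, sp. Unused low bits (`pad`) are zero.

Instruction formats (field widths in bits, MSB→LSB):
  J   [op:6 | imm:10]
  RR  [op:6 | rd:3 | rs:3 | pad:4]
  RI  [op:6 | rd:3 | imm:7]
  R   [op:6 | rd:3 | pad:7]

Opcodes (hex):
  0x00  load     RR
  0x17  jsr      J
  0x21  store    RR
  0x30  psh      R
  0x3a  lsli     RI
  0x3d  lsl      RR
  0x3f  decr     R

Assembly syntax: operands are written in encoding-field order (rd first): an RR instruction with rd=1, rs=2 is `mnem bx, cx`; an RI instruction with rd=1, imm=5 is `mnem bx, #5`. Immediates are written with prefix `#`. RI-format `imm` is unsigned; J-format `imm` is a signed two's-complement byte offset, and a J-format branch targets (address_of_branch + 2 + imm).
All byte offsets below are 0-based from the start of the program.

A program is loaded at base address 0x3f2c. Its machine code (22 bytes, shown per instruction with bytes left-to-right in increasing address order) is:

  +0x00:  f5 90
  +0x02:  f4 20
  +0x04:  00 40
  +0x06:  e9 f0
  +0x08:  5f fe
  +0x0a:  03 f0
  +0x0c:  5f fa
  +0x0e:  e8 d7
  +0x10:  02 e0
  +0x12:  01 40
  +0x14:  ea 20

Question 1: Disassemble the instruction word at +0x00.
@+00  big-endian(f5 90) = 0xf590
  opcode bits[15:10]=0x3d: lsl/RR
  rd: (w>>7)&0x7=0x3 → dx
  rs: (w>>4)&0x7=0x1 → bx

lsl dx, bx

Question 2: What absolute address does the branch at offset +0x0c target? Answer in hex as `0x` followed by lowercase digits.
[0c] 5f fa → 0x5ffa
  top 6b → 0x17 → jsr [J]
  imm@[9:0]=0x3fa (s10→-6) ⇒ #-6
  target = base 0x3f2c + off 0x0c + 2 + imm -6 = 0x3f34

0x3f34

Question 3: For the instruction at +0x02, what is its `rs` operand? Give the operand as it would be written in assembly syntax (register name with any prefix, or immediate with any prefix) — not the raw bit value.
cx

+0x02: f4 20 ⇒ word 0xf420 (big)
  op=0xf420>>10=0x3d ⇒ lsl (RR)
  [9:7] rd=0 = ax
  [6:4] rs=2 = cx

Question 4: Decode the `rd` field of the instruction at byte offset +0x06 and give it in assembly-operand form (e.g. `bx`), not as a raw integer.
off 0x06: read e9 f0 as big → 0xe9f0
  op=0xe9f0>>10=0x3a ⇒ lsli (RI)
  rd: (w>>7)&0x7=0x3 → dx
  imm: (w>>0)&0x7f=0x70 → #112

dx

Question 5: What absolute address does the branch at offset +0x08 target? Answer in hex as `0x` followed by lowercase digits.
@+08  big-endian(5f fe) = 0x5ffe
  op=0x5ffe>>10=0x17 ⇒ jsr (J)
  imm: (w>>0)&0x3ff=0x3fe (s10→-2) → #-2
  target = base 0x3f2c + off 0x08 + 2 + imm -2 = 0x3f34

0x3f34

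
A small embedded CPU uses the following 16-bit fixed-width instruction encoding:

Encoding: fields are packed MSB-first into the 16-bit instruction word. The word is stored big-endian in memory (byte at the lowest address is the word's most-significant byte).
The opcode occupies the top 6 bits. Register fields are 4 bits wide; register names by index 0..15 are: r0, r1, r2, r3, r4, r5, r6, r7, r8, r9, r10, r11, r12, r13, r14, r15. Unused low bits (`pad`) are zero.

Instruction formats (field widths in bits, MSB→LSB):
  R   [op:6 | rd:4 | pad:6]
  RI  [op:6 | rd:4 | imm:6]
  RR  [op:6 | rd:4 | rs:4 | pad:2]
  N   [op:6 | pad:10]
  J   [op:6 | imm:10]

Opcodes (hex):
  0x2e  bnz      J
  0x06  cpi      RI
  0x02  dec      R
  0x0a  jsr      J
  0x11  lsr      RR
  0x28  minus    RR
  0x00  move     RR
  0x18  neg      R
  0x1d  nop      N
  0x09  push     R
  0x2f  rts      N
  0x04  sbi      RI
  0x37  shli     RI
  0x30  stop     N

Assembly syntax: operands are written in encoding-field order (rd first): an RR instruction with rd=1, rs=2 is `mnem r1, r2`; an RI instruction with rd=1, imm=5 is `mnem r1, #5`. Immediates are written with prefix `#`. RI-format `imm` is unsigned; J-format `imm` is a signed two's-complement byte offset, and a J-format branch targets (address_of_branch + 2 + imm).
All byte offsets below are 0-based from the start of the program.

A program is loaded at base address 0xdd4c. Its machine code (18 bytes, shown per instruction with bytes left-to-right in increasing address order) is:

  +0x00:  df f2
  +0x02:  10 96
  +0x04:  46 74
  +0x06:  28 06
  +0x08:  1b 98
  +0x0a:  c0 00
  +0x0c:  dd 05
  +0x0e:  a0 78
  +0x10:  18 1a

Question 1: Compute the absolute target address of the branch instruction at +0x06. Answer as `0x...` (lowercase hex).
[06] 28 06 → 0x2806
  opcode bits[15:10]=0xa: jsr/J
  [9:0] imm=6 = #6
  target = base 0xdd4c + off 0x06 + 2 + imm 6 = 0xdd5a

0xdd5a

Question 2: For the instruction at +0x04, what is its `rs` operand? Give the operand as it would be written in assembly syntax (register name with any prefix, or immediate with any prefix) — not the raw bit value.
r13

+0x04: 46 74 ⇒ word 0x4674 (big)
  top 6b → 0x11 → lsr [RR]
  [9:6] rd=9 = r9
  [5:2] rs=13 = r13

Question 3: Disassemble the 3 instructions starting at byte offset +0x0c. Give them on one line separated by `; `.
+0x0c: dd 05 ⇒ word 0xdd05 (big)
  opcode bits[15:10]=0x37: shli/RI
  [9:6] rd=4 = r4
  [5:0] imm=5 = #5
+0x0e: a0 78 ⇒ word 0xa078 (big)
  opcode bits[15:10]=0x28: minus/RR
  [9:6] rd=1 = r1
  [5:2] rs=14 = r14
+0x10: 18 1a ⇒ word 0x181a (big)
  opcode bits[15:10]=0x6: cpi/RI
  [9:6] rd=0 = r0
  [5:0] imm=26 = #26

shli r4, #5; minus r1, r14; cpi r0, #26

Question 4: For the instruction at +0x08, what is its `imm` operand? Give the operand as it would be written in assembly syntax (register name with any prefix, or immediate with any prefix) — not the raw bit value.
#24

+0x08: 1b 98 ⇒ word 0x1b98 (big)
  opcode bits[15:10]=0x6: cpi/RI
  rd@[9:6]=0xe ⇒ r14
  imm@[5:0]=0x18 ⇒ #24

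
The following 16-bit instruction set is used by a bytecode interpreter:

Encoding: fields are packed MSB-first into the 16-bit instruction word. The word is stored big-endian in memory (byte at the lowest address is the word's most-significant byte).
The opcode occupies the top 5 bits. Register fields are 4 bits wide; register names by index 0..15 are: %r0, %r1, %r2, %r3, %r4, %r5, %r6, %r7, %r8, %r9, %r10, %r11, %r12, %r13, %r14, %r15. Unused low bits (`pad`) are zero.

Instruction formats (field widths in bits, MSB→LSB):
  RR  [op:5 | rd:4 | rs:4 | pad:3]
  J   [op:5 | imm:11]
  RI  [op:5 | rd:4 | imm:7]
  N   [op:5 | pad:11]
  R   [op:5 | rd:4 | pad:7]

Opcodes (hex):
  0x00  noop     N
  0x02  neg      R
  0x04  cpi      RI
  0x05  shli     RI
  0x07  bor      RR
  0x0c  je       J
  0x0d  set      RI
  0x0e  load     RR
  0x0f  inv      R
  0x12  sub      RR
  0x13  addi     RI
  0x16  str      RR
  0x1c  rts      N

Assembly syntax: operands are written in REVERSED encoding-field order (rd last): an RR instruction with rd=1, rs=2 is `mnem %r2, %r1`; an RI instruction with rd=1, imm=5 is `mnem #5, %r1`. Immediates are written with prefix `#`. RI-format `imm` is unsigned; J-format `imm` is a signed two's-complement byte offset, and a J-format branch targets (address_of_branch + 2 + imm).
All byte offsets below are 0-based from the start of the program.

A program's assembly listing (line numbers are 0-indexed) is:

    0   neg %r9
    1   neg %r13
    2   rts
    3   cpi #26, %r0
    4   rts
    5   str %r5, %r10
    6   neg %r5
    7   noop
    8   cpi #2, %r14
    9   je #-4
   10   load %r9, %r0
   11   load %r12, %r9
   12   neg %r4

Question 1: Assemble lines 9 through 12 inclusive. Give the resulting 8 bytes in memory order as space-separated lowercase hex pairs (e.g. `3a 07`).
67 fc 70 48 74 e0 12 00

L9: je op=0xc:5|imm=-4:11 ⇒ 0x67fc ⇒ big 67 fc
L10: load op=0xe:5|rd=0:4|rs=9:4|pad=0:3 ⇒ 0x7048 ⇒ big 70 48
L11: load op=0xe:5|rd=9:4|rs=12:4|pad=0:3 ⇒ 0x74e0 ⇒ big 74 e0
L12: neg op=0x2:5|rd=4:4|pad=0:7 ⇒ 0x1200 ⇒ big 12 00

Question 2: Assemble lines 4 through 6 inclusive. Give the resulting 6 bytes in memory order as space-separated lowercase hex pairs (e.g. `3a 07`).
e0 00 b5 28 12 80

L4: rts op=0x1c:5|pad=0:11 ⇒ 0xe000 ⇒ big e0 00
L5: str op=0x16:5|rd=10:4|rs=5:4|pad=0:3 ⇒ 0xb528 ⇒ big b5 28
L6: neg op=0x2:5|rd=5:4|pad=0:7 ⇒ 0x1280 ⇒ big 12 80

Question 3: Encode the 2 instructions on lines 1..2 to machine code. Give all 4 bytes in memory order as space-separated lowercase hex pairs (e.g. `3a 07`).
1. neg fields op=0x2:5|rd=13:4|pad=0:7 → word 1680h → 16 80
2. rts fields op=0x1c:5|pad=0:11 → word e000h → e0 00

16 80 e0 00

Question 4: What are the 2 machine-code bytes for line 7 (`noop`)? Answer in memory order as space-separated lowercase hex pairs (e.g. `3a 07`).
00 00

7. noop fields op=0x0:5|pad=0:11 → word 0000h → 00 00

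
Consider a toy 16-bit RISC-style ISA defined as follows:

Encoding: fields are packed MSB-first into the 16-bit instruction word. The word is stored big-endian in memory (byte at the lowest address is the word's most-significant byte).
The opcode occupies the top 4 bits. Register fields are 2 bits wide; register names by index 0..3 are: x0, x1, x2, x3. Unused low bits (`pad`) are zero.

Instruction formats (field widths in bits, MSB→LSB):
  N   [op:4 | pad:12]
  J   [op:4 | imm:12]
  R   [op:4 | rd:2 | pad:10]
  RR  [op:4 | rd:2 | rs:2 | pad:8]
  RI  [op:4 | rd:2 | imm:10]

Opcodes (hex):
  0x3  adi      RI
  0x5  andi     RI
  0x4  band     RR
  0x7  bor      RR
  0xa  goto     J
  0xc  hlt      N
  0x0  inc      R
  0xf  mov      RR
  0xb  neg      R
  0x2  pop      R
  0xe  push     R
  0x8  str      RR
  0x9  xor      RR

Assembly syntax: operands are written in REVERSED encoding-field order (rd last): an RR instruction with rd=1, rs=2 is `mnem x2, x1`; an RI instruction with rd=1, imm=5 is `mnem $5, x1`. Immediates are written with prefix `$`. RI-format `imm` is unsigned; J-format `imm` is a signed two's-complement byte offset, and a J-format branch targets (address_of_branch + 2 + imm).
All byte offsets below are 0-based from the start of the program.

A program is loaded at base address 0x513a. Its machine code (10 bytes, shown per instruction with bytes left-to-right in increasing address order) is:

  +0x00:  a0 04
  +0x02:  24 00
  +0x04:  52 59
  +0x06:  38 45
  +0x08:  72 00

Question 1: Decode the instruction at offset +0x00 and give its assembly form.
goto $4

[00] a0 04 → 0xa004
  top 4b → 0xa → goto [J]
  imm: (w>>0)&0xfff=0x4 → $4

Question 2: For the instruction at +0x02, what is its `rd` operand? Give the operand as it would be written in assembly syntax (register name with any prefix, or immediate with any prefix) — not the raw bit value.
x1

[02] 24 00 → 0x2400
  top 4b → 0x2 → pop [R]
  rd: (w>>10)&0x3=0x1 → x1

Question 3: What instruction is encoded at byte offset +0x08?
bor x2, x0

+0x08: 72 00 ⇒ word 0x7200 (big)
  op=0x7200>>12=0x7 ⇒ bor (RR)
  rd: (w>>10)&0x3=0x0 → x0
  rs: (w>>8)&0x3=0x2 → x2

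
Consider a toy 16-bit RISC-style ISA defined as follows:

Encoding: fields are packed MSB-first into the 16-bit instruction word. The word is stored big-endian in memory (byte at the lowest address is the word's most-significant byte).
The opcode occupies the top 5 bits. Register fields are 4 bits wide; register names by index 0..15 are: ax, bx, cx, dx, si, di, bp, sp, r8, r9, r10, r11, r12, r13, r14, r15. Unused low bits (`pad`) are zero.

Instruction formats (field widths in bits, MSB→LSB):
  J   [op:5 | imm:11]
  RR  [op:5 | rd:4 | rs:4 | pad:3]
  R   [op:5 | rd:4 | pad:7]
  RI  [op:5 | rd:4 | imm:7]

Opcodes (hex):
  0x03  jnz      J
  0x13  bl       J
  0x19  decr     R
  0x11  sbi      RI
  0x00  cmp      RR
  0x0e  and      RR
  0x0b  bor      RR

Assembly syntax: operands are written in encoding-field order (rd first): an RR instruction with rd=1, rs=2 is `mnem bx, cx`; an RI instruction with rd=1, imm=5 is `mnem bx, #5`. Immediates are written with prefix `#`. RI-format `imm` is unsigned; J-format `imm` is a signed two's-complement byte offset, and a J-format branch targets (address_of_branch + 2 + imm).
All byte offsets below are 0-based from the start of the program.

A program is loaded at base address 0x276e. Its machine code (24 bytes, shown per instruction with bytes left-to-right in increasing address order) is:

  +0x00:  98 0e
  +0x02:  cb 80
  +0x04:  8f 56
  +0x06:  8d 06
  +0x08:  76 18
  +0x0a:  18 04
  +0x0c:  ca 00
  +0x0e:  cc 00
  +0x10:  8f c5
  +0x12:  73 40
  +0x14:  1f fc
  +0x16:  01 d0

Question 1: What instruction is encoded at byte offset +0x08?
@+08  big-endian(76 18) = 0x7618
  top 5b → 0xe → and [RR]
  [10:7] rd=12 = r12
  [6:3] rs=3 = dx

and r12, dx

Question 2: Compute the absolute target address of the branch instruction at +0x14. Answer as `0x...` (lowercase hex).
+0x14: 1f fc ⇒ word 0x1ffc (big)
  opcode bits[15:11]=0x3: jnz/J
  [10:0] imm=2044 (s11→-4) = #-4
  target = base 0x276e + off 0x14 + 2 + imm -4 = 0x2780

0x2780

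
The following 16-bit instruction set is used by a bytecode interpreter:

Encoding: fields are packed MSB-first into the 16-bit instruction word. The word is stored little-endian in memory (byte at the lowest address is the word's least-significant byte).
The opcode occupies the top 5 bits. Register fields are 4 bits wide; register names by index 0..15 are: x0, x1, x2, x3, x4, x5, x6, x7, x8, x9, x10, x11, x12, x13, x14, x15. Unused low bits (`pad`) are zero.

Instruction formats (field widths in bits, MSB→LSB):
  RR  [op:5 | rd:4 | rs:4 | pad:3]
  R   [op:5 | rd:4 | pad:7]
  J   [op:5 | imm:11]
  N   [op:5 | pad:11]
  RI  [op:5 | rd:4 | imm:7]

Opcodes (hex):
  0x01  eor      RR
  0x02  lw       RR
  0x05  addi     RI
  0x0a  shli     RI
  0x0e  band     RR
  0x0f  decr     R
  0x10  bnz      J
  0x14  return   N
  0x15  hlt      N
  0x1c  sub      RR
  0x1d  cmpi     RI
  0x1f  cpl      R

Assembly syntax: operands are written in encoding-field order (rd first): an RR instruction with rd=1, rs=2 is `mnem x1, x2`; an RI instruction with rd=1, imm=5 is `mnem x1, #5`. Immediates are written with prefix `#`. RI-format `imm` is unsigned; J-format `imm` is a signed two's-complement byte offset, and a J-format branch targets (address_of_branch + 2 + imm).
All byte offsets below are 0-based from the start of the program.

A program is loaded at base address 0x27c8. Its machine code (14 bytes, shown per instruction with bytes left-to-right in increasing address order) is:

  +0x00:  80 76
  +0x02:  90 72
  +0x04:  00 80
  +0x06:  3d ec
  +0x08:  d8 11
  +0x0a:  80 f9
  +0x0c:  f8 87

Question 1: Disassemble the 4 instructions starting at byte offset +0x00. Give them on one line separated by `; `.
band x13, x0; band x5, x2; bnz #0; cmpi x8, #61

+0x00: 80 76 ⇒ word 0x7680 (little)
  top 5b → 0xe → band [RR]
  rd: (w>>7)&0xf=0xd → x13
  rs: (w>>3)&0xf=0x0 → x0
+0x02: 90 72 ⇒ word 0x7290 (little)
  top 5b → 0xe → band [RR]
  rd: (w>>7)&0xf=0x5 → x5
  rs: (w>>3)&0xf=0x2 → x2
+0x04: 00 80 ⇒ word 0x8000 (little)
  top 5b → 0x10 → bnz [J]
  imm: (w>>0)&0x7ff=0x0 → #0
+0x06: 3d ec ⇒ word 0xec3d (little)
  top 5b → 0x1d → cmpi [RI]
  rd: (w>>7)&0xf=0x8 → x8
  imm: (w>>0)&0x7f=0x3d → #61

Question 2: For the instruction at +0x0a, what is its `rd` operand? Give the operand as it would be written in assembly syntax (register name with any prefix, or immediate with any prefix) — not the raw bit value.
+0x0a: 80 f9 ⇒ word 0xf980 (little)
  opcode bits[15:11]=0x1f: cpl/R
  rd@[10:7]=0x3 ⇒ x3

x3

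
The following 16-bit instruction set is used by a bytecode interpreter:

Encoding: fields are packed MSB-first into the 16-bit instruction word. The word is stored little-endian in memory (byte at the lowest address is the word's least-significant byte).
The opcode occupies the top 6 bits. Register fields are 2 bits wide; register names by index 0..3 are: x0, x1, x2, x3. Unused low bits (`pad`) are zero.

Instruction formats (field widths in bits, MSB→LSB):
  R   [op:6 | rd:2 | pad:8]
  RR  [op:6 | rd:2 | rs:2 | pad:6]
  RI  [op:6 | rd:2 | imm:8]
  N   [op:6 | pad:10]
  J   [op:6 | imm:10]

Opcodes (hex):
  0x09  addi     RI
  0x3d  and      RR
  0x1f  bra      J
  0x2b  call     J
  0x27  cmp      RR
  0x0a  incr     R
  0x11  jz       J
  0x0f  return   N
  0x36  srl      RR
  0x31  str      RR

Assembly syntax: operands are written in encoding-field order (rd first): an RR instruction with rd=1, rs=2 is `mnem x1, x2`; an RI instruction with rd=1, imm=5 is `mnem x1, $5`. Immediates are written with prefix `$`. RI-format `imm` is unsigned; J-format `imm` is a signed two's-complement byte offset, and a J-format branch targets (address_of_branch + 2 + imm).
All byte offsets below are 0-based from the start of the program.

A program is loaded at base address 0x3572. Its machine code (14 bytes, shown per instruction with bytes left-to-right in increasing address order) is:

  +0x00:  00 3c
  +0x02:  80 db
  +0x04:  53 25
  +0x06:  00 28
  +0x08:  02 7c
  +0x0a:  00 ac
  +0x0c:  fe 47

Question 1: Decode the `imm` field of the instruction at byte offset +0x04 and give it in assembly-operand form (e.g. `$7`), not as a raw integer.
off 0x04: read 53 25 as little → 0x2553
  top 6b → 0x9 → addi [RI]
  rd: (w>>8)&0x3=0x1 → x1
  imm: (w>>0)&0xff=0x53 → $83

$83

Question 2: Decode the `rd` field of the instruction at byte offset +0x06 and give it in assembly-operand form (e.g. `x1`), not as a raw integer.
off 0x06: read 00 28 as little → 0x2800
  opcode bits[15:10]=0xa: incr/R
  [9:8] rd=0 = x0

x0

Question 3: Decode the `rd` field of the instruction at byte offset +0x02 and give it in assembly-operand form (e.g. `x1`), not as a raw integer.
x3

[02] 80 db → 0xdb80
  top 6b → 0x36 → srl [RR]
  [9:8] rd=3 = x3
  [7:6] rs=2 = x2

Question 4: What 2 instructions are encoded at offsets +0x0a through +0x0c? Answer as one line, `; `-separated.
[0a] 00 ac → 0xac00
  top 6b → 0x2b → call [J]
  [9:0] imm=0 = $0
[0c] fe 47 → 0x47fe
  top 6b → 0x11 → jz [J]
  [9:0] imm=1022 (s10→-2) = $-2

call $0; jz $-2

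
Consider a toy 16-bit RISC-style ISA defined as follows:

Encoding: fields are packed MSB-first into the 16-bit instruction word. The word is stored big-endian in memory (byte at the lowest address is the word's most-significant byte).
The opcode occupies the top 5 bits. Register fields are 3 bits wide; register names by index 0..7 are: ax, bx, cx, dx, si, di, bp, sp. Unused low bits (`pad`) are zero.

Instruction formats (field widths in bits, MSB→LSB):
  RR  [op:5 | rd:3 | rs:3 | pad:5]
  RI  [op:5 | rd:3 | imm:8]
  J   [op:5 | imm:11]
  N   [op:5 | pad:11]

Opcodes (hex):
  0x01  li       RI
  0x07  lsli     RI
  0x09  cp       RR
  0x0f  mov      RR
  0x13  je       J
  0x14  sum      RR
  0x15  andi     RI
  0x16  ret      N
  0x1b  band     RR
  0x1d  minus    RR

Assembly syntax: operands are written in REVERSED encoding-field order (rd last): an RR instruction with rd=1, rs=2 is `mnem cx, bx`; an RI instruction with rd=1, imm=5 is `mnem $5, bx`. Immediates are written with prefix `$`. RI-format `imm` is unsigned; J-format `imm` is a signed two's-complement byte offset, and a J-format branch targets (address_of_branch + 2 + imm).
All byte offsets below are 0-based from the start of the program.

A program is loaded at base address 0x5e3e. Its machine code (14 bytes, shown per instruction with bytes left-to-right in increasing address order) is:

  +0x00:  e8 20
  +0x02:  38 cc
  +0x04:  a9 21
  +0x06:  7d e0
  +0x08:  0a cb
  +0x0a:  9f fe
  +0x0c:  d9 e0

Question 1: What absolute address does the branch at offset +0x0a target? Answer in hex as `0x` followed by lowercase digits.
0x5e48

@+0a  big-endian(9f fe) = 0x9ffe
  opcode bits[15:11]=0x13: je/J
  [10:0] imm=2046 (s11→-2) = $-2
  target = base 0x5e3e + off 0x0a + 2 + imm -2 = 0x5e48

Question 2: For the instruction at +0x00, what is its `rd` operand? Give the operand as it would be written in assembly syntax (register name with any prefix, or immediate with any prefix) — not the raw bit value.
ax

+0x00: e8 20 ⇒ word 0xe820 (big)
  top 5b → 0x1d → minus [RR]
  [10:8] rd=0 = ax
  [7:5] rs=1 = bx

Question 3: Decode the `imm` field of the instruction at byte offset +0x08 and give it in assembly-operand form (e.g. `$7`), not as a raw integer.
$203

[08] 0a cb → 0x0acb
  top 5b → 0x1 → li [RI]
  rd@[10:8]=0x2 ⇒ cx
  imm@[7:0]=0xcb ⇒ $203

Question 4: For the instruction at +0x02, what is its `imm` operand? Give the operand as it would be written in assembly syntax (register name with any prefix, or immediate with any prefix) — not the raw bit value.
off 0x02: read 38 cc as big → 0x38cc
  opcode bits[15:11]=0x7: lsli/RI
  rd: (w>>8)&0x7=0x0 → ax
  imm: (w>>0)&0xff=0xcc → $204

$204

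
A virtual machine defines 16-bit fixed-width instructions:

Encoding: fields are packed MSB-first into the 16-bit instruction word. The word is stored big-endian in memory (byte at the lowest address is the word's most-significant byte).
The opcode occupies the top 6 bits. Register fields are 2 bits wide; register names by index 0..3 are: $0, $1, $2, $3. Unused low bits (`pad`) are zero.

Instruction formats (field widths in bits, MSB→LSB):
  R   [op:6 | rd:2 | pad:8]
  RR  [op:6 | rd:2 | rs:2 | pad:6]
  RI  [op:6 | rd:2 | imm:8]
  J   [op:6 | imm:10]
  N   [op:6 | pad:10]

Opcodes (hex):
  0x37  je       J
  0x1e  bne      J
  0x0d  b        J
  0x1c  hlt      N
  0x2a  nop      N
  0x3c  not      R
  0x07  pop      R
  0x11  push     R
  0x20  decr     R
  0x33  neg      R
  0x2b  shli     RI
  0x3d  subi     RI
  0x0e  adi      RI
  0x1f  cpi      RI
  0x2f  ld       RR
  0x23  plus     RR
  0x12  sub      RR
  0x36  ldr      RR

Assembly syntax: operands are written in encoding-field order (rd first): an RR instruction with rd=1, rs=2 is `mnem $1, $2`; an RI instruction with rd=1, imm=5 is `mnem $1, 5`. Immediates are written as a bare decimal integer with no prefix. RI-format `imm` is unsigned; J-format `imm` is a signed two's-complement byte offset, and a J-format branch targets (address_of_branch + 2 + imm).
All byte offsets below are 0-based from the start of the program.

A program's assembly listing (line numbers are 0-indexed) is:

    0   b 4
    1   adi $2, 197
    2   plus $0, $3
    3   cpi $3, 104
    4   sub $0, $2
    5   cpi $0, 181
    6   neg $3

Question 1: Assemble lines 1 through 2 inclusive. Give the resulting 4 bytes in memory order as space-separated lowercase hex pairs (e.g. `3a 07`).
3a c5 8c c0

1. adi fields op=0xe:6|rd=2:2|imm=197:8 → word 3ac5h → 3a c5
2. plus fields op=0x23:6|rd=0:2|rs=3:2|pad=0:6 → word 8cc0h → 8c c0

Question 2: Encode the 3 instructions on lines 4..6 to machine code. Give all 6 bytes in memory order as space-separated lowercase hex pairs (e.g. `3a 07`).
4. sub fields op=0x12:6|rd=0:2|rs=2:2|pad=0:6 → word 4880h → 48 80
5. cpi fields op=0x1f:6|rd=0:2|imm=181:8 → word 7cb5h → 7c b5
6. neg fields op=0x33:6|rd=3:2|pad=0:8 → word cf00h → cf 00

48 80 7c b5 cf 00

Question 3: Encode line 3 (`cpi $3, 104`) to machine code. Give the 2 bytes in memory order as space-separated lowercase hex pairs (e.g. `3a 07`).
line 3 (cpi): pack op=0x1f:6|rd=3:2|imm=104:8 = 0x7f68; big→ 7f 68

7f 68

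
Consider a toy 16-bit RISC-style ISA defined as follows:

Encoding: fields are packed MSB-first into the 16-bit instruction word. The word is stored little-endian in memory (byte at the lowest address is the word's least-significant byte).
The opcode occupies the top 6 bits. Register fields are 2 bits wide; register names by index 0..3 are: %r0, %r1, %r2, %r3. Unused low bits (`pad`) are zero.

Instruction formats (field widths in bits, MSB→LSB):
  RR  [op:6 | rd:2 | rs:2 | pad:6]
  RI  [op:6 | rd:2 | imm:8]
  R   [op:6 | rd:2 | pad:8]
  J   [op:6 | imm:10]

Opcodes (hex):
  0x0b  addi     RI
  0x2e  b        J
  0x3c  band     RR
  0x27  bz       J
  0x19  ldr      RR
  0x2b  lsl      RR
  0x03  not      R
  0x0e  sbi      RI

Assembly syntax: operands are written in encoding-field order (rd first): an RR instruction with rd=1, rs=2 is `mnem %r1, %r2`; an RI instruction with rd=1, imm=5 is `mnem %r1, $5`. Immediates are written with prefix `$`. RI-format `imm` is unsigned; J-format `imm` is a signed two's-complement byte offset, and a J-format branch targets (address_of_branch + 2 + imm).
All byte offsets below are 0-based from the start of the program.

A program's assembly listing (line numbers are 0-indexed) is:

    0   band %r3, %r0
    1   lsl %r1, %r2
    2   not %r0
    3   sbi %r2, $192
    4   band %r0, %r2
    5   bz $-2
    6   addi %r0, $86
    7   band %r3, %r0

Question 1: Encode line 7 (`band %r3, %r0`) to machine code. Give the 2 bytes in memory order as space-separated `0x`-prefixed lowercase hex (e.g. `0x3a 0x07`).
0x00 0xf3

7. band fields op=0x3c:6|rd=3:2|rs=0:2|pad=0:6 → word f300h → 00 f3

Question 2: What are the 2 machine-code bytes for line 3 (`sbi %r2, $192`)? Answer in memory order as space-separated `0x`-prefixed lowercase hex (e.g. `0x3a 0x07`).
0xc0 0x3a

L3: sbi op=0xe:6|rd=2:2|imm=192:8 ⇒ 0x3ac0 ⇒ little c0 3a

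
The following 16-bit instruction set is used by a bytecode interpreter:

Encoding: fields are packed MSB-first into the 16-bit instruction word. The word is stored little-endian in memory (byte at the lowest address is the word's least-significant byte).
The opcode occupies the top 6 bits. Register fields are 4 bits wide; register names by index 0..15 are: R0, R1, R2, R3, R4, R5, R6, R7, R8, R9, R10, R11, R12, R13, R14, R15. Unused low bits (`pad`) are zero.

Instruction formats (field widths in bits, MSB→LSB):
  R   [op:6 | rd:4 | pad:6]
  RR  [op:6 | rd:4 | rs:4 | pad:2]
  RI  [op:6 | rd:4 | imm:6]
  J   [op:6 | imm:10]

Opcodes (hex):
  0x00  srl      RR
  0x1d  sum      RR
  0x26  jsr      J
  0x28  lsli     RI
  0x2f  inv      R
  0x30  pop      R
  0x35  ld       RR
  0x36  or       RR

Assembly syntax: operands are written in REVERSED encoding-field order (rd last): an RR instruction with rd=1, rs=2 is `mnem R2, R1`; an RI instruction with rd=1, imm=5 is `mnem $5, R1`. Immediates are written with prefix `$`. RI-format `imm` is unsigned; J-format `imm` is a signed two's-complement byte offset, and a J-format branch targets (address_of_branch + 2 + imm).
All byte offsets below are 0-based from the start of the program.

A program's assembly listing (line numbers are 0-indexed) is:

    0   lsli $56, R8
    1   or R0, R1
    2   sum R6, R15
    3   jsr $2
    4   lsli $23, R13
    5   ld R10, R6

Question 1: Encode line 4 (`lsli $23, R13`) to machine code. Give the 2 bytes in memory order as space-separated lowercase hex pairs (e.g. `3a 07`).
57 a3

line 4 (lsli): pack op=0x28:6|rd=13:4|imm=23:6 = 0xa357; little→ 57 a3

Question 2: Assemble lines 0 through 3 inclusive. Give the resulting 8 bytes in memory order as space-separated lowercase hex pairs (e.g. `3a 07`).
38 a2 40 d8 d8 77 02 98

0. lsli fields op=0x28:6|rd=8:4|imm=56:6 → word a238h → 38 a2
1. or fields op=0x36:6|rd=1:4|rs=0:4|pad=0:2 → word d840h → 40 d8
2. sum fields op=0x1d:6|rd=15:4|rs=6:4|pad=0:2 → word 77d8h → d8 77
3. jsr fields op=0x26:6|imm=2:10 → word 9802h → 02 98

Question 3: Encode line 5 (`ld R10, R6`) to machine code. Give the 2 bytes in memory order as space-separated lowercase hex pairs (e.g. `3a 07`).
a8 d5

L5: ld op=0x35:6|rd=6:4|rs=10:4|pad=0:2 ⇒ 0xd5a8 ⇒ little a8 d5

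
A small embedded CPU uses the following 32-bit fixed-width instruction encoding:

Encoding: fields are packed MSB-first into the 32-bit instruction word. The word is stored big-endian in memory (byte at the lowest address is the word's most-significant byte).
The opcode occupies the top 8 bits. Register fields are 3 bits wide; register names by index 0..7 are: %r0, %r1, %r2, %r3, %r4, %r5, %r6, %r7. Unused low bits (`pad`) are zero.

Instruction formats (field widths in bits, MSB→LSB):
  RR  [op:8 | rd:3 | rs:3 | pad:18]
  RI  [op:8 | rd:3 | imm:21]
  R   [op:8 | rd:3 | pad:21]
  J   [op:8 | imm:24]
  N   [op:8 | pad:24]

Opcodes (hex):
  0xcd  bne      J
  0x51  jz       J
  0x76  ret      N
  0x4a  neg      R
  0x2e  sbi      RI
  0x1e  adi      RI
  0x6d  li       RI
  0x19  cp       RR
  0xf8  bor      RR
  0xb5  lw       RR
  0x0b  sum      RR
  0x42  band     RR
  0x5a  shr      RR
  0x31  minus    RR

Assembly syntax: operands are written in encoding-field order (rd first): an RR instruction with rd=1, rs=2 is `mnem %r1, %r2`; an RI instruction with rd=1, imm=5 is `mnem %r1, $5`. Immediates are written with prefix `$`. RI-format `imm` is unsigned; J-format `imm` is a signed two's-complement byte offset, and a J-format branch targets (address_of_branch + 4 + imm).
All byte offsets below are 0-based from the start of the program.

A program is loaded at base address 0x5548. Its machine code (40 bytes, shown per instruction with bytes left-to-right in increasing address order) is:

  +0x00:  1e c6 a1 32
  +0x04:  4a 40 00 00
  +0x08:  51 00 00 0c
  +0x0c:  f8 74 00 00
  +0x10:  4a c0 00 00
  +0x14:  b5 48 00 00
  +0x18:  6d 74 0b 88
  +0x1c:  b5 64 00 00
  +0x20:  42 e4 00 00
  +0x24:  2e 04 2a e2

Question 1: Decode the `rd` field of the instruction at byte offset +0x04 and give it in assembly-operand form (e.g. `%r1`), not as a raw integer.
%r2

off 0x04: read 4a 40 00 00 as big → 0x4a400000
  top 8b → 0x4a → neg [R]
  [23:21] rd=2 = %r2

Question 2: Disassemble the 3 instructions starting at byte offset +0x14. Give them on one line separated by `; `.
+0x14: b5 48 00 00 ⇒ word 0xb5480000 (big)
  opcode bits[31:24]=0xb5: lw/RR
  rd: (w>>21)&0x7=0x2 → %r2
  rs: (w>>18)&0x7=0x2 → %r2
+0x18: 6d 74 0b 88 ⇒ word 0x6d740b88 (big)
  opcode bits[31:24]=0x6d: li/RI
  rd: (w>>21)&0x7=0x3 → %r3
  imm: (w>>0)&0x1fffff=0x140b88 → $1313672
+0x1c: b5 64 00 00 ⇒ word 0xb5640000 (big)
  opcode bits[31:24]=0xb5: lw/RR
  rd: (w>>21)&0x7=0x3 → %r3
  rs: (w>>18)&0x7=0x1 → %r1

lw %r2, %r2; li %r3, $1313672; lw %r3, %r1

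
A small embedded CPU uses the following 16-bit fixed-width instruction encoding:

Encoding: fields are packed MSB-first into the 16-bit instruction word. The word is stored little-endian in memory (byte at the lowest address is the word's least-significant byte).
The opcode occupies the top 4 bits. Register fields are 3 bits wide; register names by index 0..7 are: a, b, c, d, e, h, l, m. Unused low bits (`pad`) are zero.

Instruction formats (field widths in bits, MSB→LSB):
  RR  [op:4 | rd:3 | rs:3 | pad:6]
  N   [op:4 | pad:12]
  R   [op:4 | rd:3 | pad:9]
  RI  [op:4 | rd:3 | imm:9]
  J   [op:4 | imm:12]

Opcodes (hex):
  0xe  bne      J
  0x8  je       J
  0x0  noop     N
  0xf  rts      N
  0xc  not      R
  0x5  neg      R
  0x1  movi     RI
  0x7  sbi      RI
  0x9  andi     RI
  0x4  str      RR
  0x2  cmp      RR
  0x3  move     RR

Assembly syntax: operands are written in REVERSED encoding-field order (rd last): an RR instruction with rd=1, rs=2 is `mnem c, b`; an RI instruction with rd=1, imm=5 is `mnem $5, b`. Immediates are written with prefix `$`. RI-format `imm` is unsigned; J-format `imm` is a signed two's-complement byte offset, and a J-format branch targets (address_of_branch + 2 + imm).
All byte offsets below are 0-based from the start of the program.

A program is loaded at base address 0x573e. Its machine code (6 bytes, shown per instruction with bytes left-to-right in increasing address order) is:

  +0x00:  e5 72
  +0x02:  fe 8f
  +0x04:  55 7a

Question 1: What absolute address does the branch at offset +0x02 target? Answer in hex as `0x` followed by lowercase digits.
@+02  little-endian(fe 8f) = 0x8ffe
  top 4b → 0x8 → je [J]
  [11:0] imm=4094 (s12→-2) = $-2
  target = base 0x573e + off 0x02 + 2 + imm -2 = 0x5740

0x5740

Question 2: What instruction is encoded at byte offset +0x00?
sbi $229, b

[00] e5 72 → 0x72e5
  op=0x72e5>>12=0x7 ⇒ sbi (RI)
  [11:9] rd=1 = b
  [8:0] imm=229 = $229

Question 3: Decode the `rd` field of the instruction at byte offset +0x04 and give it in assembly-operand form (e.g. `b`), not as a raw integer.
+0x04: 55 7a ⇒ word 0x7a55 (little)
  top 4b → 0x7 → sbi [RI]
  [11:9] rd=5 = h
  [8:0] imm=85 = $85

h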